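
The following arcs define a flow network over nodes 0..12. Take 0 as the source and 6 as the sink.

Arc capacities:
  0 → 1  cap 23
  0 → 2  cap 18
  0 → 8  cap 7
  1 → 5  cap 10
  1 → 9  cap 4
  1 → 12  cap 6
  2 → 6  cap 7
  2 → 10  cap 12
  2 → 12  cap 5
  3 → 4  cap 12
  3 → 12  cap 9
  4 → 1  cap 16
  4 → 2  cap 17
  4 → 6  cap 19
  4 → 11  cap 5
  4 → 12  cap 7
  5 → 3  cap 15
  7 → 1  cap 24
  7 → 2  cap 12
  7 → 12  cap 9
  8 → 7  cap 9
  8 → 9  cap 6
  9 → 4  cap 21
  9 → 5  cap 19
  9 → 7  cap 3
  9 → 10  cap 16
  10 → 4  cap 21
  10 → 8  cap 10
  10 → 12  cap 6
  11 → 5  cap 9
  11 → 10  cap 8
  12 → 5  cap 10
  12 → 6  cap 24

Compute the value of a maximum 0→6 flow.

Maximum flow value: 45

augment #1: 0→2→6 bottleneck 7, total now 7
augment #2: 0→1→12→6 bottleneck 6, total now 13
augment #3: 0→2→12→6 bottleneck 5, total now 18
augment #4: 0→1→9→4→6 bottleneck 4, total now 22
augment #5: 0→2→10→4→6 bottleneck 6, total now 28
augment #6: 0→8→7→12→6 bottleneck 7, total now 35
augment #7: 0→1→5→3→4→6 bottleneck 9, total now 44
augment #8: 0→1→5→3→12→6 bottleneck 1, total now 45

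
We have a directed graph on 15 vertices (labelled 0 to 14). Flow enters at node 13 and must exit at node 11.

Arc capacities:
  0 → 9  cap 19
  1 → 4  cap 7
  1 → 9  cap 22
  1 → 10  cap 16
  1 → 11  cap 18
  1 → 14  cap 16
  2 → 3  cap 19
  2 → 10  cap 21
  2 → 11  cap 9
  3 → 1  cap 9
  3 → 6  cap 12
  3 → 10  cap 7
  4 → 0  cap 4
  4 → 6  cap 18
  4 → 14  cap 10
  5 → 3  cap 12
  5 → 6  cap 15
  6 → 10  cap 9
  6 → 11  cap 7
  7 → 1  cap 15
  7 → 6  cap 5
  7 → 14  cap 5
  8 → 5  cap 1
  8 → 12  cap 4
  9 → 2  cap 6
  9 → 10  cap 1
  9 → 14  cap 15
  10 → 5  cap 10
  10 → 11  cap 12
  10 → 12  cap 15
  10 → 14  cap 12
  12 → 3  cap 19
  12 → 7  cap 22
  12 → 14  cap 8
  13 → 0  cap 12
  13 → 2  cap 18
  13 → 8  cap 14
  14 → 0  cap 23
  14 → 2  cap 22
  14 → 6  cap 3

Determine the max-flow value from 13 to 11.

Maximum flow value: 35

augment #1: 13→2→11 bottleneck 9, total now 9
augment #2: 13→2→10→11 bottleneck 9, total now 18
augment #3: 13→0→9→10→11 bottleneck 1, total now 19
augment #4: 13→8→5→6→11 bottleneck 1, total now 20
augment #5: 13→0→9→2→10→11 bottleneck 2, total now 22
augment #6: 13→0→9→14→6→11 bottleneck 3, total now 25
augment #7: 13→8→12→3→1→11 bottleneck 4, total now 29
augment #8: 13→0→9→2→3→1→11 bottleneck 4, total now 33
augment #9: 13→0→9→14→2→3→1→11 bottleneck 1, total now 34
augment #10: 13→0→9→14→2→3→6→11 bottleneck 1, total now 35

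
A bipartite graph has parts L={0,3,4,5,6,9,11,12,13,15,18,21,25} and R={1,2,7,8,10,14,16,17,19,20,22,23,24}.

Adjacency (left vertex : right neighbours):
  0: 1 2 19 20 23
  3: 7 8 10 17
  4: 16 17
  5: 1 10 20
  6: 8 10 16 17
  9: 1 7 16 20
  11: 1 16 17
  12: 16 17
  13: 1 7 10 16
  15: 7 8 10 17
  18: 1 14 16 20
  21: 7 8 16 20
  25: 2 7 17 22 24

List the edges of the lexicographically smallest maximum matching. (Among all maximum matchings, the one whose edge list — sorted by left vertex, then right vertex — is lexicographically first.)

|M| = 10 (so the lex-smallest maximum matching has 10 edges)
process left vertices in ascending order; for each, take the smallest-labelled available neighbour that still permits 10 edges overall, or leave it unmatched if none does
lex-smallest matching: {0-2, 3-7, 4-16, 5-1, 6-8, 9-20, 11-17, 13-10, 18-14, 25-22}

Lex-smallest maximum matching: {(0,2), (3,7), (4,16), (5,1), (6,8), (9,20), (11,17), (13,10), (18,14), (25,22)}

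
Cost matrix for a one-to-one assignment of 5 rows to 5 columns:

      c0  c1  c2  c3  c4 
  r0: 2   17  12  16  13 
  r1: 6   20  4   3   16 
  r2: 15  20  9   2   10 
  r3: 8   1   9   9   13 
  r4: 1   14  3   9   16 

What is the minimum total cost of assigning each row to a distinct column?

optimal assignment: row0→col0 (cost 2), row1→col3 (cost 3), row2→col4 (cost 10), row3→col1 (cost 1), row4→col2 (cost 3)
total = 2 + 3 + 10 + 1 + 3 = 19

Minimum assignment cost: 19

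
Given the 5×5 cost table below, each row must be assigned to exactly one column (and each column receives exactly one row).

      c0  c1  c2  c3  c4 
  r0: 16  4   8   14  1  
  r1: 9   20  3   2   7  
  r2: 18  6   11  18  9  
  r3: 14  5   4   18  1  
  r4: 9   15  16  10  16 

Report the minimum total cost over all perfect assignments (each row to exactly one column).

optimal assignment: row0→col4 (cost 1), row1→col3 (cost 2), row2→col1 (cost 6), row3→col2 (cost 4), row4→col0 (cost 9)
total = 1 + 2 + 6 + 4 + 9 = 22

Minimum assignment cost: 22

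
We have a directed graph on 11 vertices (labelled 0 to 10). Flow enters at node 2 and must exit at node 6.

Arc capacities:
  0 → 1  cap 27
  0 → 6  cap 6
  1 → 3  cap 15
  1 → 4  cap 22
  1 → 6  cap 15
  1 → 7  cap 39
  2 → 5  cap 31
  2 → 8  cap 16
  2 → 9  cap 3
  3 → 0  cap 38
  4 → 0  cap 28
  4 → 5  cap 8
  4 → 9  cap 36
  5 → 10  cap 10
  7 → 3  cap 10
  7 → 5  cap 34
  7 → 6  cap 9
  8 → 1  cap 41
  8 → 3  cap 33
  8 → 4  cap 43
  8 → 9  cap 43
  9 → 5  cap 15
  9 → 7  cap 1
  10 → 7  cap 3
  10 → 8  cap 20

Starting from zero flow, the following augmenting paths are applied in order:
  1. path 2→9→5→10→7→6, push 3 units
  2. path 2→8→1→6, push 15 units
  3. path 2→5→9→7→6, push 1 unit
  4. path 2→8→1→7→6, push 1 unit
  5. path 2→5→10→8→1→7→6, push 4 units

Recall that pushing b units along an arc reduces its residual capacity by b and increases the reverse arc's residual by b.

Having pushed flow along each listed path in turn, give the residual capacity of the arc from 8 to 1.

after path 1 (2→9→5→10→7→6, push 3): res(8,1)=41
after path 2 (2→8→1→6, push 15): res(8,1)=26
after path 3 (2→5→9→7→6, push 1): res(8,1)=26
after path 4 (2→8→1→7→6, push 1): res(8,1)=25
after path 5 (2→5→10→8→1→7→6, push 4): res(8,1)=21

Residual capacity of (8,1): 21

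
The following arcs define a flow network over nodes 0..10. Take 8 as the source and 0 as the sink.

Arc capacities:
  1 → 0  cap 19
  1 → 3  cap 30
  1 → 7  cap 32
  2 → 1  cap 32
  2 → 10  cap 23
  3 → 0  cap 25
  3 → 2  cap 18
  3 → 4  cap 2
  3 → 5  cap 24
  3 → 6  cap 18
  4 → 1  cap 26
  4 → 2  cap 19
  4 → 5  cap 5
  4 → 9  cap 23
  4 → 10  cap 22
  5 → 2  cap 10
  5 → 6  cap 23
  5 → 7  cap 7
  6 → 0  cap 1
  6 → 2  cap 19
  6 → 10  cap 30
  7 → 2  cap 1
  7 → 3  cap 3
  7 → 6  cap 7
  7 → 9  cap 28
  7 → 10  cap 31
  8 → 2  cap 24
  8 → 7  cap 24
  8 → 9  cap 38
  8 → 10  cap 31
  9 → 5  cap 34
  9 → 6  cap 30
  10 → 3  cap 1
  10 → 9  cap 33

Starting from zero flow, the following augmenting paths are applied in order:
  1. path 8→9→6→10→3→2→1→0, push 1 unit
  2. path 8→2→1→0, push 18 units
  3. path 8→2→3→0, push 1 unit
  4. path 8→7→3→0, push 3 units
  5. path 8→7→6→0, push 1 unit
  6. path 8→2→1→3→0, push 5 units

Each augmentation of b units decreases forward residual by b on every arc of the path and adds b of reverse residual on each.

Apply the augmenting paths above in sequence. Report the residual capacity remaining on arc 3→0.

after path 1 (8→9→6→10→3→2→1→0, push 1): res(3,0)=25
after path 2 (8→2→1→0, push 18): res(3,0)=25
after path 3 (8→2→3→0, push 1): res(3,0)=24
after path 4 (8→7→3→0, push 3): res(3,0)=21
after path 5 (8→7→6→0, push 1): res(3,0)=21
after path 6 (8→2→1→3→0, push 5): res(3,0)=16

Residual capacity of (3,0): 16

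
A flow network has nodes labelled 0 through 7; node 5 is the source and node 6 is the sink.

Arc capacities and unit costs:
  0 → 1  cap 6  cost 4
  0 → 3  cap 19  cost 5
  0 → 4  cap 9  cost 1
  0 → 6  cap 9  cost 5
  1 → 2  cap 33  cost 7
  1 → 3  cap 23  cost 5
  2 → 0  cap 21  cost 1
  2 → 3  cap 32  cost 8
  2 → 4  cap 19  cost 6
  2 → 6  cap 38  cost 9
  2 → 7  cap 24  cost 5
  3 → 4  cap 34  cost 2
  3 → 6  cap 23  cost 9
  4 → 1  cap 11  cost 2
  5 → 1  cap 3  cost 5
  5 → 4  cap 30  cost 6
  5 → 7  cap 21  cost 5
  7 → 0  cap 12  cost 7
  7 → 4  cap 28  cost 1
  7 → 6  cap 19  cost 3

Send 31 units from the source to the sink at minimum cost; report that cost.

Minimum cost for 31 units: 390

shortest-cost path #1: 5→7→6 push 19 @ unit cost 8 (adds 152)
shortest-cost path #2: 5→7→0→6 push 2 @ unit cost 17 (adds 34)
shortest-cost path #3: 5→1→2→0→6 push 3 @ unit cost 18 (adds 54)
shortest-cost path #4: 5→4→1→2→0→6 push 4 @ unit cost 21 (adds 84)
shortest-cost path #5: 5→4→1→3→6 push 3 @ unit cost 22 (adds 66)
total cost = 390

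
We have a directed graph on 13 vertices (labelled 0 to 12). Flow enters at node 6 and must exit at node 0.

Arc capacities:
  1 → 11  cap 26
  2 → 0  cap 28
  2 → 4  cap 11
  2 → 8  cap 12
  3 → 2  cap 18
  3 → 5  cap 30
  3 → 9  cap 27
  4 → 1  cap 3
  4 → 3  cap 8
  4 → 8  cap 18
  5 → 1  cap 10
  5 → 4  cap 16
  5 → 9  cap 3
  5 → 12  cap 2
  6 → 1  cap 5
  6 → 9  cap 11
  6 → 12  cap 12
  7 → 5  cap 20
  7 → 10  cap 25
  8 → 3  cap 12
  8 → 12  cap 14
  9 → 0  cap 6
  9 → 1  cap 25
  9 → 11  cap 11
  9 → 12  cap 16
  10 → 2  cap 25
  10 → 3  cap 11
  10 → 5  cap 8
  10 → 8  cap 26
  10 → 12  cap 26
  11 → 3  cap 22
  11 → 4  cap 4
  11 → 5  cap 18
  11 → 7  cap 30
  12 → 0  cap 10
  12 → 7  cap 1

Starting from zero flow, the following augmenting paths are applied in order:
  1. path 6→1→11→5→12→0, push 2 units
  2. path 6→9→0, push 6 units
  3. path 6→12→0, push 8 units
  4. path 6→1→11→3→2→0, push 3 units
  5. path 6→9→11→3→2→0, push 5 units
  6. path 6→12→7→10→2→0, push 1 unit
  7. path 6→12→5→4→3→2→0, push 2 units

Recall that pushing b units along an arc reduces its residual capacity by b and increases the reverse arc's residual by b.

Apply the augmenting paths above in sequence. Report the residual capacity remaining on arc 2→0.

after path 1 (6→1→11→5→12→0, push 2): res(2,0)=28
after path 2 (6→9→0, push 6): res(2,0)=28
after path 3 (6→12→0, push 8): res(2,0)=28
after path 4 (6→1→11→3→2→0, push 3): res(2,0)=25
after path 5 (6→9→11→3→2→0, push 5): res(2,0)=20
after path 6 (6→12→7→10→2→0, push 1): res(2,0)=19
after path 7 (6→12→5→4→3→2→0, push 2): res(2,0)=17

Residual capacity of (2,0): 17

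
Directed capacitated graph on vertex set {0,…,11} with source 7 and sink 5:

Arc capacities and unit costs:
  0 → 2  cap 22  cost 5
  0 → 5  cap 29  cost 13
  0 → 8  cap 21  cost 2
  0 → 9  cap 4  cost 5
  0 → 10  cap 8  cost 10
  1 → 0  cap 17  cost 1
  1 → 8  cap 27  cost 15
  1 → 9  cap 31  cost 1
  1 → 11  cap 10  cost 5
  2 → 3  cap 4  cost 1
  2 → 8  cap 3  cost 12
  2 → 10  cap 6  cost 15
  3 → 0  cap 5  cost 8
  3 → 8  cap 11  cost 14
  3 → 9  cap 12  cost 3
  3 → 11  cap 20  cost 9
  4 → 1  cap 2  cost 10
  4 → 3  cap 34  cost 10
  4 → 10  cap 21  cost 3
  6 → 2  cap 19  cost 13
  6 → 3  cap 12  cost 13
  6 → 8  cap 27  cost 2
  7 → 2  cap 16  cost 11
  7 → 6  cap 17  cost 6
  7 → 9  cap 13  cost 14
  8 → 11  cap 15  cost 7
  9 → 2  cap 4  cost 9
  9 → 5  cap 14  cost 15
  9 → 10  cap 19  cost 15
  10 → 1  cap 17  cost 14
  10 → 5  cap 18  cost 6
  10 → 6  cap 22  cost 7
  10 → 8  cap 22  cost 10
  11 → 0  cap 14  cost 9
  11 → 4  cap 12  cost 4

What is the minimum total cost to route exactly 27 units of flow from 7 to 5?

shortest-cost path #1: 7→6→8→11→4→10→5 push 12 @ unit cost 28 (adds 336)
shortest-cost path #2: 7→9→5 push 13 @ unit cost 29 (adds 377)
shortest-cost path #3: 7→2→3→9→5 push 1 @ unit cost 30 (adds 30)
shortest-cost path #4: 7→2→10→5 push 1 @ unit cost 32 (adds 32)
total cost = 775

Minimum cost for 27 units: 775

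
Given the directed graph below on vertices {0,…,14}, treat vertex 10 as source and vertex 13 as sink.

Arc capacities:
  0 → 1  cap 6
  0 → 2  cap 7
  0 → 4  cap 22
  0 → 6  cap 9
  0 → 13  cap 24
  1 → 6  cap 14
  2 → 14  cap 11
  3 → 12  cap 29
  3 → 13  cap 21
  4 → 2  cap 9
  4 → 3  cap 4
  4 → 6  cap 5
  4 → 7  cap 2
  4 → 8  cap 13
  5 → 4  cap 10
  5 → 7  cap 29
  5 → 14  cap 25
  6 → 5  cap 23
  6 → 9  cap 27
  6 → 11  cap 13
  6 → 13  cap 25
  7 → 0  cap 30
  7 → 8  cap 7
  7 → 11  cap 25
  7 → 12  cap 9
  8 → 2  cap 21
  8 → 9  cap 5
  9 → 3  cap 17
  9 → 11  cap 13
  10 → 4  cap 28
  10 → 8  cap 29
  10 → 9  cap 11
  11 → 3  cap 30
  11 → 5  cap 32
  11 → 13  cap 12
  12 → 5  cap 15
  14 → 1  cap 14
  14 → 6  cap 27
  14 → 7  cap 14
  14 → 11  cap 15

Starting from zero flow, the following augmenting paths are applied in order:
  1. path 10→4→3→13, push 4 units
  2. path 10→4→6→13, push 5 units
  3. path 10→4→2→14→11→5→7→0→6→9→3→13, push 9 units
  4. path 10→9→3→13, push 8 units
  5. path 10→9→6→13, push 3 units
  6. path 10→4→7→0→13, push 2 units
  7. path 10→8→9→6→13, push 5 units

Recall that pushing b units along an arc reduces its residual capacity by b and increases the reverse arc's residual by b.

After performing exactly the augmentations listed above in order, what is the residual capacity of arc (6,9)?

after path 1 (10→4→3→13, push 4): res(6,9)=27
after path 2 (10→4→6→13, push 5): res(6,9)=27
after path 3 (10→4→2→14→11→5→7→0→6→9→3→13, push 9): res(6,9)=18
after path 4 (10→9→3→13, push 8): res(6,9)=18
after path 5 (10→9→6→13, push 3): res(6,9)=21
after path 6 (10→4→7→0→13, push 2): res(6,9)=21
after path 7 (10→8→9→6→13, push 5): res(6,9)=26

Residual capacity of (6,9): 26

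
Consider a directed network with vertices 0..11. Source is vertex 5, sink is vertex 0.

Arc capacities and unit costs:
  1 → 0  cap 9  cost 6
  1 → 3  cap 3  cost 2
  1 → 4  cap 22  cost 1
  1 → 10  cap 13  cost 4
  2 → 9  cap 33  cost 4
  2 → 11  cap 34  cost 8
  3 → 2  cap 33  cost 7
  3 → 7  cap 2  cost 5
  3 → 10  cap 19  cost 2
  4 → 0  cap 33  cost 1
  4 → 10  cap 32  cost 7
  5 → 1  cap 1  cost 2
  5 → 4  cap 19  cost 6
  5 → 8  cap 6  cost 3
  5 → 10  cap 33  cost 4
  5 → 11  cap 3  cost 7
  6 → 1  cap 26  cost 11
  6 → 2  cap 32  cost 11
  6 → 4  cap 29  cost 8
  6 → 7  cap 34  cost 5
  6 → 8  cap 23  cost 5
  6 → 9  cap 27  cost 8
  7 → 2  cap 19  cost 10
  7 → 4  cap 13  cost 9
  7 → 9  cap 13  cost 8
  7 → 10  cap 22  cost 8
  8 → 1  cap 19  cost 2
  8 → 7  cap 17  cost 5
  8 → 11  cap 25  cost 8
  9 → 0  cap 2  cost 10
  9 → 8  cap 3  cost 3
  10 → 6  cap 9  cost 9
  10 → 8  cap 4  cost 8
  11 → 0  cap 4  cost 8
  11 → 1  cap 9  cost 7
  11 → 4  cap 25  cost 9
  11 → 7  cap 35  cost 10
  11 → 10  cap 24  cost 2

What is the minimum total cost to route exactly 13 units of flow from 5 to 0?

shortest-cost path #1: 5→1→4→0 push 1 @ unit cost 4 (adds 4)
shortest-cost path #2: 5→4→0 push 12 @ unit cost 7 (adds 84)
total cost = 88

Minimum cost for 13 units: 88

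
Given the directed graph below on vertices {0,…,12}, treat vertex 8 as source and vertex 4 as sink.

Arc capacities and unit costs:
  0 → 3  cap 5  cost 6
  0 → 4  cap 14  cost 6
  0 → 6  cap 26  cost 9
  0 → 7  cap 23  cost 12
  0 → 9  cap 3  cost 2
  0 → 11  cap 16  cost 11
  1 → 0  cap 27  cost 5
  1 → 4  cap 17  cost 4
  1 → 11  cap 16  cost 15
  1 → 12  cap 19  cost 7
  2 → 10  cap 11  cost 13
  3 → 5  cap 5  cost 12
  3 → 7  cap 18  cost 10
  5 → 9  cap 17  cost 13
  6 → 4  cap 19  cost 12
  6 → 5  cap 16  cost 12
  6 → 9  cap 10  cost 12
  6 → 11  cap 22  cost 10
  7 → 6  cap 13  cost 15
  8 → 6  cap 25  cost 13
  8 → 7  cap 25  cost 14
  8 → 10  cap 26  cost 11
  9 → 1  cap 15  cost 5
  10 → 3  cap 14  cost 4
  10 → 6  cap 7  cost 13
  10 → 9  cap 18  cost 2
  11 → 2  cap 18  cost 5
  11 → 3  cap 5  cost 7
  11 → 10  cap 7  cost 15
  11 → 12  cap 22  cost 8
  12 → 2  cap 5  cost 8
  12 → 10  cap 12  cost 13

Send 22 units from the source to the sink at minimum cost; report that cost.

shortest-cost path #1: 8→10→9→1→4 push 15 @ unit cost 22 (adds 330)
shortest-cost path #2: 8→6→4 push 7 @ unit cost 25 (adds 175)
total cost = 505

Minimum cost for 22 units: 505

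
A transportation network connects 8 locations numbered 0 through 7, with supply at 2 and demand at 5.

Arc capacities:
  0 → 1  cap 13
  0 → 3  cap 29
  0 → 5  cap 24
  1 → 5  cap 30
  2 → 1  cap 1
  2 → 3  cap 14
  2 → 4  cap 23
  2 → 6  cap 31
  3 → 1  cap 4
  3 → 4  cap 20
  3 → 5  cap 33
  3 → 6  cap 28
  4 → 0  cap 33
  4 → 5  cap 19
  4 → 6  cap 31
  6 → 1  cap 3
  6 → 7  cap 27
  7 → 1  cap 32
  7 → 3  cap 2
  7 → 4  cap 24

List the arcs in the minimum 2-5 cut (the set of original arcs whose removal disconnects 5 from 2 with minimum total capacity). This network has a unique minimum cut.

augment #1: 2→1→5 push 1
augment #2: 2→3→5 push 14
augment #3: 2→4→5 push 19
augment #4: 2→4→0→5 push 4
augment #5: 2→6→1→5 push 3
augment #6: 2→6→7→1→5 push 26
augment #7: 2→6→7→3→5 push 1
max flow = 68; residual-reachable set from 2 gives S-side
cut edges (S→T): {(2,1), (2,3), (2,4), (6,1), (6,7)} total cap 68

Min-cut arcs: {(2,1), (2,3), (2,4), (6,1), (6,7)} (total capacity 68)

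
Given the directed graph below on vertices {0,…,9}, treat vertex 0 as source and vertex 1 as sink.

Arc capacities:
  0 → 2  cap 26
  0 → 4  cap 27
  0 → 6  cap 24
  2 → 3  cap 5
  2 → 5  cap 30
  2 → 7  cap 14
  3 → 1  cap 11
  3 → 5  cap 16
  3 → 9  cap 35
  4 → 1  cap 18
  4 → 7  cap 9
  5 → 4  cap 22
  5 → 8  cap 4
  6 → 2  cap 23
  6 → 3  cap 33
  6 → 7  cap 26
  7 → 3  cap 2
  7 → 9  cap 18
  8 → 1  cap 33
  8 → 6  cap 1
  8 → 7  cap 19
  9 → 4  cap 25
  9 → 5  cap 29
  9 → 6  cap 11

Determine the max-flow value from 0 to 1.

augment #1: 0→4→1 bottleneck 18, total now 18
augment #2: 0→2→3→1 bottleneck 5, total now 23
augment #3: 0→6→3→1 bottleneck 6, total now 29
augment #4: 0→2→5→8→1 bottleneck 4, total now 33

Maximum flow value: 33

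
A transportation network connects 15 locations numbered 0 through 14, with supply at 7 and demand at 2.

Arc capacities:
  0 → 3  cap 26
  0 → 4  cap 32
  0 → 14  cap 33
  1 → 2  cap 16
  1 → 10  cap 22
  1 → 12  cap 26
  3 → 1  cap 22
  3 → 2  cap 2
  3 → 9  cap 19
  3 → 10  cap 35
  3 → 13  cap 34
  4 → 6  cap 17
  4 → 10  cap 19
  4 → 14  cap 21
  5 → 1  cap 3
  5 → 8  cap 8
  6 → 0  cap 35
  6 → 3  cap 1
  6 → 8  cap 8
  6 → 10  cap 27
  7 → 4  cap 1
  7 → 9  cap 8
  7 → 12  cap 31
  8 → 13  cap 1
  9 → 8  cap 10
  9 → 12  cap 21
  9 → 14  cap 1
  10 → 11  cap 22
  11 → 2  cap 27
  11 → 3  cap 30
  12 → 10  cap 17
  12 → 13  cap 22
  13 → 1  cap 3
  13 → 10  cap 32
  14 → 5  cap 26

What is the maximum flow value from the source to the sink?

Maximum flow value: 27

augment #1: 7→4→6→3→2 bottleneck 1, total now 1
augment #2: 7→12→10→11→2 bottleneck 17, total now 18
augment #3: 7→12→13→1→2 bottleneck 3, total now 21
augment #4: 7→9→14→5→1→2 bottleneck 1, total now 22
augment #5: 7→12→13→10→11→2 bottleneck 5, total now 27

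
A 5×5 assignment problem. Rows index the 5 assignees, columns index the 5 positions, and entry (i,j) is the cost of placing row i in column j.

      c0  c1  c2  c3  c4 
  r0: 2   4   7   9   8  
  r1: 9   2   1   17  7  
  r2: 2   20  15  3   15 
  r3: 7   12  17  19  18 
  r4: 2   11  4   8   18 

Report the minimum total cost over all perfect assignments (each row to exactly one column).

optimal assignment: row0→col4 (cost 8), row1→col1 (cost 2), row2→col3 (cost 3), row3→col0 (cost 7), row4→col2 (cost 4)
total = 8 + 2 + 3 + 7 + 4 = 24

Minimum assignment cost: 24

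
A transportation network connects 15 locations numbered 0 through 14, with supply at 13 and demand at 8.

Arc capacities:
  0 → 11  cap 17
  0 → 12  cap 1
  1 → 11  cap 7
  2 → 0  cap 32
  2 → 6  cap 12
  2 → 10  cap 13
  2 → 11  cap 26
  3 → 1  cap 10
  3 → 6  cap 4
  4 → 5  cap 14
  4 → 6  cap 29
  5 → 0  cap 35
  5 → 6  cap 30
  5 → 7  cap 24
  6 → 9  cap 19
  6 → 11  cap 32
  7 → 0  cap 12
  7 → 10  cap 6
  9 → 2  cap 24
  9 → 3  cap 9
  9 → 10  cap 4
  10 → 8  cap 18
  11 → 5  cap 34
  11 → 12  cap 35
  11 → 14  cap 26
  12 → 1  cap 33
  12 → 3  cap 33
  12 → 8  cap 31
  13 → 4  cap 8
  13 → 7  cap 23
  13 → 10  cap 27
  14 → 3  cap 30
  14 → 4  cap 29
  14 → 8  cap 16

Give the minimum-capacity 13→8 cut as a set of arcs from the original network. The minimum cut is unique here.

Min-cut arcs: {(7,0), (10,8), (13,4)} (total capacity 38)

augment #1: 13→10→8 push 18
augment #2: 13→7→0→12→8 push 1
augment #3: 13→4→6→11→12→8 push 8
augment #4: 13→7→0→11→12→8 push 11
max flow = 38; residual-reachable set from 13 gives S-side
cut edges (S→T): {(7,0), (10,8), (13,4)} total cap 38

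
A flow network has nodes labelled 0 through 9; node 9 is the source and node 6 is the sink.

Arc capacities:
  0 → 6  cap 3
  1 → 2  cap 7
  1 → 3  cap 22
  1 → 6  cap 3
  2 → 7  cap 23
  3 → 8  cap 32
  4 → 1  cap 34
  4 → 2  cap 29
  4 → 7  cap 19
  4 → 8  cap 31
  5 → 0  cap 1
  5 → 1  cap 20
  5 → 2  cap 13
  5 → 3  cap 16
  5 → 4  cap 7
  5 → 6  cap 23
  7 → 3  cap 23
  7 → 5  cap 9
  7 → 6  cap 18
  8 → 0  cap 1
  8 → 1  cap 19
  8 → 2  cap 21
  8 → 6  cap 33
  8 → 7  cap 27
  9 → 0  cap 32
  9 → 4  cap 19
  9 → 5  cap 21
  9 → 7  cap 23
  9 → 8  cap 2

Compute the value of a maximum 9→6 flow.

Maximum flow value: 68

augment #1: 9→0→6 bottleneck 3, total now 3
augment #2: 9→5→6 bottleneck 21, total now 24
augment #3: 9→7→6 bottleneck 18, total now 42
augment #4: 9→8→6 bottleneck 2, total now 44
augment #5: 9→4→1→6 bottleneck 3, total now 47
augment #6: 9→4→8→6 bottleneck 16, total now 63
augment #7: 9→7→5→6 bottleneck 2, total now 65
augment #8: 9→7→3→8→6 bottleneck 3, total now 68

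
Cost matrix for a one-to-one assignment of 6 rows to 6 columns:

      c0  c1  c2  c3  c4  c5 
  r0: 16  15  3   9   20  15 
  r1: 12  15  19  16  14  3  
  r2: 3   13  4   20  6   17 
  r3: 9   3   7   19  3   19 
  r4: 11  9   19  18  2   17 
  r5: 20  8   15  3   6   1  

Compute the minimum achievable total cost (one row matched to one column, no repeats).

Minimum assignment cost: 17

optimal assignment: row0→col2 (cost 3), row1→col5 (cost 3), row2→col0 (cost 3), row3→col1 (cost 3), row4→col4 (cost 2), row5→col3 (cost 3)
total = 3 + 3 + 3 + 3 + 2 + 3 = 17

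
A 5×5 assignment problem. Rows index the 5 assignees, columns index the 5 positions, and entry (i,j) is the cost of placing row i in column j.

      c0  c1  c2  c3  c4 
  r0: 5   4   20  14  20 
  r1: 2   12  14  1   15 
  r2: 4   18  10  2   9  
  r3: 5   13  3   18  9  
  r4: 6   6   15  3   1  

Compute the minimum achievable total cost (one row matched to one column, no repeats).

Minimum assignment cost: 12

optimal assignment: row0→col1 (cost 4), row1→col0 (cost 2), row2→col3 (cost 2), row3→col2 (cost 3), row4→col4 (cost 1)
total = 4 + 2 + 2 + 3 + 1 = 12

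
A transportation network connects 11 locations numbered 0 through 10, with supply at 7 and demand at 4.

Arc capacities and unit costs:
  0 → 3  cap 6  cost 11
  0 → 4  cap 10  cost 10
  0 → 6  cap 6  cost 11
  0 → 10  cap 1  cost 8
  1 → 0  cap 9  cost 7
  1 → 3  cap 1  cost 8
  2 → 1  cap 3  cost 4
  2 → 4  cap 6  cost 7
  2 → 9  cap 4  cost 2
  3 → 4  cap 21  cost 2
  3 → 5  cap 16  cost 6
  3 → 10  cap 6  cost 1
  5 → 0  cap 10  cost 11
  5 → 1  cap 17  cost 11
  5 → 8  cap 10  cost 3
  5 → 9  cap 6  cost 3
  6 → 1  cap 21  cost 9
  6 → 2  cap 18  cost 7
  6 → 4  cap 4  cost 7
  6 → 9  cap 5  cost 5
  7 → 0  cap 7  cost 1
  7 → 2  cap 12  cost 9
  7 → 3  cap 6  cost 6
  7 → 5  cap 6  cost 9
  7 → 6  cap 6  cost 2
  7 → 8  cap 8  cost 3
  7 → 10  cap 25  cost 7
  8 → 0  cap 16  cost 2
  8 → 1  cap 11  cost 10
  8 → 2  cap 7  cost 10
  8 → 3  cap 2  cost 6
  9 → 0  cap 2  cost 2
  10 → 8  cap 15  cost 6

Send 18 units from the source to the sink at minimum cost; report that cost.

shortest-cost path #1: 7→3→4 push 6 @ unit cost 8 (adds 48)
shortest-cost path #2: 7→6→4 push 4 @ unit cost 9 (adds 36)
shortest-cost path #3: 7→0→4 push 7 @ unit cost 11 (adds 77)
shortest-cost path #4: 7→8→3→4 push 1 @ unit cost 11 (adds 11)
total cost = 172

Minimum cost for 18 units: 172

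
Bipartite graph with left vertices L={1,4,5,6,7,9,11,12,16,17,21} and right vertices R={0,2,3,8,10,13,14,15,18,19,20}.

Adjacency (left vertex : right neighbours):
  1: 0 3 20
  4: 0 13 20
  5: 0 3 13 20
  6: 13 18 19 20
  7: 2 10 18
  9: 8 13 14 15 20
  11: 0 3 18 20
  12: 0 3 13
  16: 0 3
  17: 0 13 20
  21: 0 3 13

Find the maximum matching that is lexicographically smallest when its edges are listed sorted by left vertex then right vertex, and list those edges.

|M| = 8 (so the lex-smallest maximum matching has 8 edges)
process left vertices in ascending order; for each, take the smallest-labelled available neighbour that still permits 8 edges overall, or leave it unmatched if none does
lex-smallest matching: {1-0, 4-13, 5-3, 6-19, 7-2, 9-8, 11-18, 17-20}

Lex-smallest maximum matching: {(1,0), (4,13), (5,3), (6,19), (7,2), (9,8), (11,18), (17,20)}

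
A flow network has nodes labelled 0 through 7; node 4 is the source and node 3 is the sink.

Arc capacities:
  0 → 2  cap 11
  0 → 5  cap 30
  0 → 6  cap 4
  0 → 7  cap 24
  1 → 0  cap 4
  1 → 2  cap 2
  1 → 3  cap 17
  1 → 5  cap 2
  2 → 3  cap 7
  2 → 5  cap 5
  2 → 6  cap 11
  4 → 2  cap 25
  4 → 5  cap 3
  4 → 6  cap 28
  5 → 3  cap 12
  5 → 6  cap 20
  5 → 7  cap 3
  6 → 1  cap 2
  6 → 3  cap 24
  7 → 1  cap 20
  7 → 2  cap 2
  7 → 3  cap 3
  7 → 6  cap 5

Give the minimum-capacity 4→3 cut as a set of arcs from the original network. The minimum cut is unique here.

augment #1: 4→2→3 push 7
augment #2: 4→5→3 push 3
augment #3: 4→6→3 push 24
augment #4: 4→2→5→3 push 5
augment #5: 4→6→1→3 push 2
max flow = 41; residual-reachable set from 4 gives S-side
cut edges (S→T): {(2,3), (2,5), (4,5), (6,1), (6,3)} total cap 41

Min-cut arcs: {(2,3), (2,5), (4,5), (6,1), (6,3)} (total capacity 41)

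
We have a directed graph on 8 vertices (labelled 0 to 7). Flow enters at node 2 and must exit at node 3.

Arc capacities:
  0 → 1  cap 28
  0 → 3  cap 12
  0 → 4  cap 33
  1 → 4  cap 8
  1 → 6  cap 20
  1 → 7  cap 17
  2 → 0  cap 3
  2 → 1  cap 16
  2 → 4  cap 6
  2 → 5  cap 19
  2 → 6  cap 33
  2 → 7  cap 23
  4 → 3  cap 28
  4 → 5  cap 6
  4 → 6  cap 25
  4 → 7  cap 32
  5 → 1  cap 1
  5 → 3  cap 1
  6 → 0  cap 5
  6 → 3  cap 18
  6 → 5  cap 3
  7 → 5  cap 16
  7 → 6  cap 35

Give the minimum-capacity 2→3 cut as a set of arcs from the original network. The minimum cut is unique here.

Min-cut arcs: {(1,4), (2,0), (2,4), (5,3), (6,0), (6,3)} (total capacity 41)

augment #1: 2→0→3 push 3
augment #2: 2→4→3 push 6
augment #3: 2→5→3 push 1
augment #4: 2→6→3 push 18
augment #5: 2→1→4→3 push 8
augment #6: 2→6→0→3 push 5
max flow = 41; residual-reachable set from 2 gives S-side
cut edges (S→T): {(1,4), (2,0), (2,4), (5,3), (6,0), (6,3)} total cap 41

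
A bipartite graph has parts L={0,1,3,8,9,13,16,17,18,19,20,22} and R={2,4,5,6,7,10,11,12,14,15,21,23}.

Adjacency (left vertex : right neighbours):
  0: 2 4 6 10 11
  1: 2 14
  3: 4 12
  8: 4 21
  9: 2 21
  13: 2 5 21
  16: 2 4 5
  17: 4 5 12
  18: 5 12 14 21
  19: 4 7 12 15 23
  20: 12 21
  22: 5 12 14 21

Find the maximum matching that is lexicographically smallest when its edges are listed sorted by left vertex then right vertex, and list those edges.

|M| = 8 (so the lex-smallest maximum matching has 8 edges)
process left vertices in ascending order; for each, take the smallest-labelled available neighbour that still permits 8 edges overall, or leave it unmatched if none does
lex-smallest matching: {0-6, 1-2, 3-4, 8-21, 13-5, 17-12, 18-14, 19-7}

Lex-smallest maximum matching: {(0,6), (1,2), (3,4), (8,21), (13,5), (17,12), (18,14), (19,7)}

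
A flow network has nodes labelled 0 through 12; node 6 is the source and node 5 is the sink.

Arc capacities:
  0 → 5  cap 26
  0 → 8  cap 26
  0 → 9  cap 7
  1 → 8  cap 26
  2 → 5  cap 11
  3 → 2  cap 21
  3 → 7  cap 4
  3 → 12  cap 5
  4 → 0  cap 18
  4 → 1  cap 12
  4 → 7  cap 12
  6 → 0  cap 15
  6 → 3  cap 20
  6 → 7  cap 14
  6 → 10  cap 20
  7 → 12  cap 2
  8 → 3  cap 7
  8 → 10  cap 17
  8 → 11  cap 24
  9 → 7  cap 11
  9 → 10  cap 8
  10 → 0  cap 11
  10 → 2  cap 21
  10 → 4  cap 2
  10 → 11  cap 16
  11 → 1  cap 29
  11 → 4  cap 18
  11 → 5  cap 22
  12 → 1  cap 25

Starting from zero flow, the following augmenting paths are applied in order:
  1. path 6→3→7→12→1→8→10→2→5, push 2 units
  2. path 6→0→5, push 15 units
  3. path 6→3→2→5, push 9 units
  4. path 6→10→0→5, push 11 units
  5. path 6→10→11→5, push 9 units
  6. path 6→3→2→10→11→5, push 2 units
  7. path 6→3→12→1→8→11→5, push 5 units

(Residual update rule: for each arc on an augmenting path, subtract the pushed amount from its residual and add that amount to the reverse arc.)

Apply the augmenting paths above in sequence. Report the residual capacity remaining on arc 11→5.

Residual capacity of (11,5): 6

after path 1 (6→3→7→12→1→8→10→2→5, push 2): res(11,5)=22
after path 2 (6→0→5, push 15): res(11,5)=22
after path 3 (6→3→2→5, push 9): res(11,5)=22
after path 4 (6→10→0→5, push 11): res(11,5)=22
after path 5 (6→10→11→5, push 9): res(11,5)=13
after path 6 (6→3→2→10→11→5, push 2): res(11,5)=11
after path 7 (6→3→12→1→8→11→5, push 5): res(11,5)=6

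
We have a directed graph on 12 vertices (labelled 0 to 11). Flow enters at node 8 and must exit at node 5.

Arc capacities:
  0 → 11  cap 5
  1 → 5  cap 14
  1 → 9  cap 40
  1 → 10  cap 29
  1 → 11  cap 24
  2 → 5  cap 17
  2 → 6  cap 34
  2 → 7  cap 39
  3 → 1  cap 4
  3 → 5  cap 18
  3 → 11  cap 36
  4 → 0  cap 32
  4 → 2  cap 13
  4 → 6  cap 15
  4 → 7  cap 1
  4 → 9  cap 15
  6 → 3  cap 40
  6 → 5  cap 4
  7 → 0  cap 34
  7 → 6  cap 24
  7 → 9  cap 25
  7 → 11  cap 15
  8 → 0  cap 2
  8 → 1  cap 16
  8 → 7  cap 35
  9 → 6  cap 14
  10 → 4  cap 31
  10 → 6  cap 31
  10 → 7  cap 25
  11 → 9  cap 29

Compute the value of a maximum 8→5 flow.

augment #1: 8→1→5 bottleneck 14, total now 14
augment #2: 8→7→6→5 bottleneck 4, total now 18
augment #3: 8→7→6→3→5 bottleneck 18, total now 36
augment #4: 8→1→10→4→2→5 bottleneck 2, total now 38
augment #5: 8→7→6→3→1→10→4→2→5 bottleneck 2, total now 40
augment #6: 8→7→9→6→3→1→10→4→2→5 bottleneck 2, total now 42

Maximum flow value: 42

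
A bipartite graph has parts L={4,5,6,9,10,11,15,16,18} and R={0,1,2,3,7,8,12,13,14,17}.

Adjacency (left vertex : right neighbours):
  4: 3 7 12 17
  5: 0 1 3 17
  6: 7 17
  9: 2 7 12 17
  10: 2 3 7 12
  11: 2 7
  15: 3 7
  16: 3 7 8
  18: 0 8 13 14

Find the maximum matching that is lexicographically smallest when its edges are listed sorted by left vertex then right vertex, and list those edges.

Lex-smallest maximum matching: {(4,3), (5,0), (6,7), (9,17), (10,12), (11,2), (16,8), (18,13)}

|M| = 8 (so the lex-smallest maximum matching has 8 edges)
process left vertices in ascending order; for each, take the smallest-labelled available neighbour that still permits 8 edges overall, or leave it unmatched if none does
lex-smallest matching: {4-3, 5-0, 6-7, 9-17, 10-12, 11-2, 16-8, 18-13}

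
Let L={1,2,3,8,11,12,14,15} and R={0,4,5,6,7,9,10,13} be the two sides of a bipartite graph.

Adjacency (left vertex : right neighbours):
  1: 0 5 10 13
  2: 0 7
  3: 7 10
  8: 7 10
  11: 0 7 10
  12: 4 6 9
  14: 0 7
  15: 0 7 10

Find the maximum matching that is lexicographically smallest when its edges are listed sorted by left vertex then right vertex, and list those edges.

|M| = 5 (so the lex-smallest maximum matching has 5 edges)
process left vertices in ascending order; for each, take the smallest-labelled available neighbour that still permits 5 edges overall, or leave it unmatched if none does
lex-smallest matching: {1-5, 2-0, 3-7, 8-10, 12-4}

Lex-smallest maximum matching: {(1,5), (2,0), (3,7), (8,10), (12,4)}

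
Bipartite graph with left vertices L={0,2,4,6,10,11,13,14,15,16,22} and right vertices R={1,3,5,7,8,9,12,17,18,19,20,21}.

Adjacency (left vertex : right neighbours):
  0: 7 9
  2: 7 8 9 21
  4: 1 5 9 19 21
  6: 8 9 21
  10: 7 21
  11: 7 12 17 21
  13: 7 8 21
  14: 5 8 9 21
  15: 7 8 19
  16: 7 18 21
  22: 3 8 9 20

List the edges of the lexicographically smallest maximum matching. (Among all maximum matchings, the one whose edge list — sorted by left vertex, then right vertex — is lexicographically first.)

Lex-smallest maximum matching: {(0,7), (2,8), (4,1), (6,9), (10,21), (11,12), (14,5), (15,19), (16,18), (22,3)}

|M| = 10 (so the lex-smallest maximum matching has 10 edges)
process left vertices in ascending order; for each, take the smallest-labelled available neighbour that still permits 10 edges overall, or leave it unmatched if none does
lex-smallest matching: {0-7, 2-8, 4-1, 6-9, 10-21, 11-12, 14-5, 15-19, 16-18, 22-3}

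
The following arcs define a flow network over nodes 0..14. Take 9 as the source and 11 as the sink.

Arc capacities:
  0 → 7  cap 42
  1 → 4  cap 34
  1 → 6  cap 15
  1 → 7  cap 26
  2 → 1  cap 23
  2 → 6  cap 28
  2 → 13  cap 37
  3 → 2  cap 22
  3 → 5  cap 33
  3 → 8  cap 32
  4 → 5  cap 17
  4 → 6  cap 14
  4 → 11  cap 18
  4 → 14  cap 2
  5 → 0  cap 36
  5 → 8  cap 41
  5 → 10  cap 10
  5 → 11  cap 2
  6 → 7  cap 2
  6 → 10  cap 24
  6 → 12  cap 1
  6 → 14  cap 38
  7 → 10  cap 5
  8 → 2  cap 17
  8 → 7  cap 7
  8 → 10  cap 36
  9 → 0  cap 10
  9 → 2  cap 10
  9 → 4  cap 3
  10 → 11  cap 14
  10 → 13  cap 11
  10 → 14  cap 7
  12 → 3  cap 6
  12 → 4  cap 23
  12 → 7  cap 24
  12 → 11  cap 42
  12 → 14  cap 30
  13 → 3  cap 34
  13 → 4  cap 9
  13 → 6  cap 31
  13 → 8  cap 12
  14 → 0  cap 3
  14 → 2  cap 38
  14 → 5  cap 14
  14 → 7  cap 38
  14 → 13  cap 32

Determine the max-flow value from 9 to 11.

augment #1: 9→4→11 bottleneck 3, total now 3
augment #2: 9→0→7→10→11 bottleneck 5, total now 8
augment #3: 9→2→1→4→11 bottleneck 10, total now 18

Maximum flow value: 18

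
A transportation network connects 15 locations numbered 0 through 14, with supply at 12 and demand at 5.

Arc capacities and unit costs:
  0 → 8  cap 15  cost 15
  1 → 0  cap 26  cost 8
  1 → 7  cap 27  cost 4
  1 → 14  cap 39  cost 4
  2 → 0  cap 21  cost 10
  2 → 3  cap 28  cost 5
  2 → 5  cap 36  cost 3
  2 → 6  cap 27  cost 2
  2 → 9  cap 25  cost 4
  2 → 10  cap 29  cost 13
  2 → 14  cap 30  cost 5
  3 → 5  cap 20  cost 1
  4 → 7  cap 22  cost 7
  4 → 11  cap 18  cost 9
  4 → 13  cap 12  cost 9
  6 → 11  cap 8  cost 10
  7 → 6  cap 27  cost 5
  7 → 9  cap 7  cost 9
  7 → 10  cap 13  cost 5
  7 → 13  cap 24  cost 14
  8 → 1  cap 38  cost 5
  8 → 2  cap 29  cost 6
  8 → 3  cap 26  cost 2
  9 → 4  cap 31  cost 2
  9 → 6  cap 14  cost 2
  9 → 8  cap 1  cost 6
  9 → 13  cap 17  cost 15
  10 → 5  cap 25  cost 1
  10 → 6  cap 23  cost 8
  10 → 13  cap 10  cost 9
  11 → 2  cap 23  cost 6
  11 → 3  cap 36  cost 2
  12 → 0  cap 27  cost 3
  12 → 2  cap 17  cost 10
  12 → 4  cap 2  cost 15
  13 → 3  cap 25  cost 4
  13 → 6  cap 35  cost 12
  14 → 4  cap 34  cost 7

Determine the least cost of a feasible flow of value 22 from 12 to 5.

shortest-cost path #1: 12→2→5 push 17 @ unit cost 13 (adds 221)
shortest-cost path #2: 12→0→8→3→5 push 5 @ unit cost 21 (adds 105)
total cost = 326

Minimum cost for 22 units: 326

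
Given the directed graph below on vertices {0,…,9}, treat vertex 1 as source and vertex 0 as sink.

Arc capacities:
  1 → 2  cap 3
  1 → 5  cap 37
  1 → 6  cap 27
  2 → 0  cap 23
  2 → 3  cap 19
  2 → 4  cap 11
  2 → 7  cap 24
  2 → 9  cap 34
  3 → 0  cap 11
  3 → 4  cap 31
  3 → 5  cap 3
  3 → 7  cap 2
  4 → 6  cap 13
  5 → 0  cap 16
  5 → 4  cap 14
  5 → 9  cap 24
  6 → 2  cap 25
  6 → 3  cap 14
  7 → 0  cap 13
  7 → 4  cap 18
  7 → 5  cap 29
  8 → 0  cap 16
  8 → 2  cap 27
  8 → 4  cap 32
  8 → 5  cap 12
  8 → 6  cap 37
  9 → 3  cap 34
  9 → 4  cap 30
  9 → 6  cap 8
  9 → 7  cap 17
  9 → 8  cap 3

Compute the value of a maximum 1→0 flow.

augment #1: 1→2→0 bottleneck 3, total now 3
augment #2: 1→5→0 bottleneck 16, total now 19
augment #3: 1→6→2→0 bottleneck 20, total now 39
augment #4: 1→6→3→0 bottleneck 7, total now 46
augment #5: 1→5→9→3→0 bottleneck 4, total now 50
augment #6: 1→5→9→7→0 bottleneck 13, total now 63
augment #7: 1→5→9→8→0 bottleneck 3, total now 66

Maximum flow value: 66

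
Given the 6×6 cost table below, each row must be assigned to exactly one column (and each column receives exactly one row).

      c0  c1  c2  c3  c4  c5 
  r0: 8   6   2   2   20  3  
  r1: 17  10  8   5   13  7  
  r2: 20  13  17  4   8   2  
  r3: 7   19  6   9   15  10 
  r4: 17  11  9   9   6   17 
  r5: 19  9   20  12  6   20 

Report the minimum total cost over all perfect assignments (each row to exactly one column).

optimal assignment: row0→col2 (cost 2), row1→col3 (cost 5), row2→col5 (cost 2), row3→col0 (cost 7), row4→col4 (cost 6), row5→col1 (cost 9)
total = 2 + 5 + 2 + 7 + 6 + 9 = 31

Minimum assignment cost: 31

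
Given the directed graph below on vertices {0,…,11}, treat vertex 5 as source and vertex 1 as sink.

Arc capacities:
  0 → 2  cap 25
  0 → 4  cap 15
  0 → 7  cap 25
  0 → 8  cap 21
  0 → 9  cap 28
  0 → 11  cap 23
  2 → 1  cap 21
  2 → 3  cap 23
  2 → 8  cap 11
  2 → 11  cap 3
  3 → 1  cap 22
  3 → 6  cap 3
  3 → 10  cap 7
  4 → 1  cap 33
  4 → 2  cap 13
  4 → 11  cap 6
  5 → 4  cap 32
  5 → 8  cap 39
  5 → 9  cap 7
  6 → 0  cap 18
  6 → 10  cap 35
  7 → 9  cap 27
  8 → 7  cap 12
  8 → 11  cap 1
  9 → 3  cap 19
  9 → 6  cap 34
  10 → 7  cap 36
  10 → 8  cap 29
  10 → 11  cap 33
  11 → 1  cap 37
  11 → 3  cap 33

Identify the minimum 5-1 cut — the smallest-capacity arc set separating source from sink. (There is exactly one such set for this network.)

augment #1: 5→4→1 push 32
augment #2: 5→8→11→1 push 1
augment #3: 5→9→3→1 push 7
augment #4: 5→8→7→9→3→1 push 12
max flow = 52; residual-reachable set from 5 gives S-side
cut edges (S→T): {(5,4), (5,9), (8,7), (8,11)} total cap 52

Min-cut arcs: {(5,4), (5,9), (8,7), (8,11)} (total capacity 52)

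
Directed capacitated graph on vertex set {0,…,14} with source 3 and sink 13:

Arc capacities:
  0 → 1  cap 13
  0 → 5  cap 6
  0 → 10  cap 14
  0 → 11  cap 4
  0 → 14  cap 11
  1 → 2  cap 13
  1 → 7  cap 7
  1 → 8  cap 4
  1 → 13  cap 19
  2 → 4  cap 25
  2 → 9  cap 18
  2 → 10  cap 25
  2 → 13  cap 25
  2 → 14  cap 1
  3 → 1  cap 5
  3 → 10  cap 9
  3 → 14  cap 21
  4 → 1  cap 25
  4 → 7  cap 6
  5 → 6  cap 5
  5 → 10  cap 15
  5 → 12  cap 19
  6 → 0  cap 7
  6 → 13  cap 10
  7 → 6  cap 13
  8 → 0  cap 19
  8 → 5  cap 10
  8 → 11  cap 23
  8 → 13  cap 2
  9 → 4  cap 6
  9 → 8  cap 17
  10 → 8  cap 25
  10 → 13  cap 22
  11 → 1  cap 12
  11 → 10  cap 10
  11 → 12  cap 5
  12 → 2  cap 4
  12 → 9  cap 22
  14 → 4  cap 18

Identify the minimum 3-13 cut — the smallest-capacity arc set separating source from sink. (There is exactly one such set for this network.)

Min-cut arcs: {(3,1), (3,10), (14,4)} (total capacity 32)

augment #1: 3→1→13 push 5
augment #2: 3→10→13 push 9
augment #3: 3→14→4→1→13 push 14
augment #4: 3→14→4→1→2→13 push 4
max flow = 32; residual-reachable set from 3 gives S-side
cut edges (S→T): {(3,1), (3,10), (14,4)} total cap 32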